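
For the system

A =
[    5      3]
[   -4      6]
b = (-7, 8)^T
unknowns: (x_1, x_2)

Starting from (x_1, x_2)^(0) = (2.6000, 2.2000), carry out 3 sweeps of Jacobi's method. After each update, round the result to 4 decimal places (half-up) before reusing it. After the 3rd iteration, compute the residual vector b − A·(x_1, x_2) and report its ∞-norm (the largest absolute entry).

8.5122

Iteration 1:
  x_1 = (-7 - (3)·2.2000) / (5) = -2.7200
  x_2 = (8 - (-4)·2.6000) / (6) = 3.0667
Iteration 2:
  x_1 = (-7 - (3)·3.0667) / (5) = -3.2400
  x_2 = (8 - (-4)·-2.7200) / (6) = -0.4800
Iteration 3:
  x_1 = (-7 - (3)·-0.4800) / (5) = -1.1120
  x_2 = (8 - (-4)·-3.2400) / (6) = -0.8267
Residual b − A·x = (1.0401, 8.5122); ∞-norm = 8.5122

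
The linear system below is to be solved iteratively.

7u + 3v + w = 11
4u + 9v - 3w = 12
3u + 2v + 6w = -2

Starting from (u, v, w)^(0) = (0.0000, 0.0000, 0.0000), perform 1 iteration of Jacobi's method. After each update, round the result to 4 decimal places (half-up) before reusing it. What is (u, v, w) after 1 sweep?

(1.5714, 1.3333, -0.3333)

Iteration 1:
  u = (11 - (3)·0.0000 - (1)·0.0000) / (7) = 1.5714
  v = (12 - (4)·0.0000 - (-3)·0.0000) / (9) = 1.3333
  w = (-2 - (3)·0.0000 - (2)·0.0000) / (6) = -0.3333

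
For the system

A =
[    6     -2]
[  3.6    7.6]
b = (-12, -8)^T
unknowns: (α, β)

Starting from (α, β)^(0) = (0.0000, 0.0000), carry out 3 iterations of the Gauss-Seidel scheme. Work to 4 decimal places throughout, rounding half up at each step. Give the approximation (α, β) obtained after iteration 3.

(-2.0295, -0.0913)

Iteration 1:
  α = (-12 - (-2)·0.0000) / (6) = -2.0000
  β = (-8 - (3.6)·-2.0000) / (7.6) = -0.1053
Iteration 2:
  α = (-12 - (-2)·-0.1053) / (6) = -2.0351
  β = (-8 - (3.6)·-2.0351) / (7.6) = -0.0886
Iteration 3:
  α = (-12 - (-2)·-0.0886) / (6) = -2.0295
  β = (-8 - (3.6)·-2.0295) / (7.6) = -0.0913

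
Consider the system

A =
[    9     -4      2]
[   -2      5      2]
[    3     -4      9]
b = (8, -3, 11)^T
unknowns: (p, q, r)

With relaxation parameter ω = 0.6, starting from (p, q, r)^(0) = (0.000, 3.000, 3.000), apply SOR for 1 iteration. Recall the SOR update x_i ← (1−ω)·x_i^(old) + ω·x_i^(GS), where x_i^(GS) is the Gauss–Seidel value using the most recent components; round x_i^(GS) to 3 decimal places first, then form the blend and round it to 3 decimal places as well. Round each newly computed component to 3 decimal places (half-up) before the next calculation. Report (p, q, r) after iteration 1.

(0.934, 0.344, 1.838)

Iteration 1:
  p: GS value = (8 - (-4)·3.000 - (2)·3.000) / (9) = 1.556;  p ← (1−ω)·0.000 + ω·1.556 = 0.934
  q: GS value = (-3 - (-2)·0.934 - (2)·3.000) / (5) = -1.426;  q ← (1−ω)·3.000 + ω·-1.426 = 0.344
  r: GS value = (11 - (3)·0.934 - (-4)·0.344) / (9) = 1.064;  r ← (1−ω)·3.000 + ω·1.064 = 1.838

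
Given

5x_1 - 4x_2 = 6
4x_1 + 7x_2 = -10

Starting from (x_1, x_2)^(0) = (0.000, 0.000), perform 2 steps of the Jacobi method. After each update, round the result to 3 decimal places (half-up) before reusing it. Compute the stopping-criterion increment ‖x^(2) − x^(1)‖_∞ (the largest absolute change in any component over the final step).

Iteration 1:
  x_1 = (6 - (-4)·0.000) / (5) = 1.200
  x_2 = (-10 - (4)·0.000) / (7) = -1.429
Iteration 2:
  x_1 = (6 - (-4)·-1.429) / (5) = 0.057
  x_2 = (-10 - (4)·1.200) / (7) = -2.114
Change: (-1.143, -0.685) → max |·| = 1.143

1.143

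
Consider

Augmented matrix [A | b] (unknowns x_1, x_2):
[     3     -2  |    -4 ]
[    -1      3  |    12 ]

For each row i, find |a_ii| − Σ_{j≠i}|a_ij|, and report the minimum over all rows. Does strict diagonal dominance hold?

1

row 1: |3| − (2) = 1
row 2: |3| − (1) = 2
minimum over rows = 1 → strictly diagonally dominant (convergence guaranteed)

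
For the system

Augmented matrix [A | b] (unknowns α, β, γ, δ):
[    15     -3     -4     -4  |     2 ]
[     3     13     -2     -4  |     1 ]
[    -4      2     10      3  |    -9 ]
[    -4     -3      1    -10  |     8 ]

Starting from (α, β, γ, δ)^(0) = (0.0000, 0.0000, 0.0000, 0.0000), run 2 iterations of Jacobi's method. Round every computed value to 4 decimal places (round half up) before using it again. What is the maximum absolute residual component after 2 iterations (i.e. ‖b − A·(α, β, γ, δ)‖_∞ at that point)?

Iteration 1:
  α = (2 - (-3)·0.0000 - (-4)·0.0000 - (-4)·0.0000) / (15) = 0.1333
  β = (1 - (3)·0.0000 - (-2)·0.0000 - (-4)·0.0000) / (13) = 0.0769
  γ = (-9 - (-4)·0.0000 - (2)·0.0000 - (3)·0.0000) / (10) = -0.9000
  δ = (8 - (-4)·0.0000 - (-3)·0.0000 - (1)·0.0000) / (-10) = -0.8000
Iteration 2:
  α = (2 - (-3)·0.0769 - (-4)·-0.9000 - (-4)·-0.8000) / (15) = -0.3046
  β = (1 - (3)·0.1333 - (-2)·-0.9000 - (-4)·-0.8000) / (13) = -0.3385
  γ = (-9 - (-4)·0.1333 - (2)·0.0769 - (3)·-0.8000) / (10) = -0.6221
  δ = (8 - (-4)·0.1333 - (-3)·0.0769 - (1)·-0.9000) / (-10) = -0.9664
Residual b − A·x = (-0.8005, 1.2045, -0.4212, -3.2758); ∞-norm = 3.2758

3.2758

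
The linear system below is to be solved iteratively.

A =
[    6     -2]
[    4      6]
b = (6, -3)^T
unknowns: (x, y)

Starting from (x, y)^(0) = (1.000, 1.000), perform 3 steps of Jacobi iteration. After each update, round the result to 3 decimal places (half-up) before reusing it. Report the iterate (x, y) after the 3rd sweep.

(0.537, -0.907)

Iteration 1:
  x = (6 - (-2)·1.000) / (6) = 1.333
  y = (-3 - (4)·1.000) / (6) = -1.167
Iteration 2:
  x = (6 - (-2)·-1.167) / (6) = 0.611
  y = (-3 - (4)·1.333) / (6) = -1.389
Iteration 3:
  x = (6 - (-2)·-1.389) / (6) = 0.537
  y = (-3 - (4)·0.611) / (6) = -0.907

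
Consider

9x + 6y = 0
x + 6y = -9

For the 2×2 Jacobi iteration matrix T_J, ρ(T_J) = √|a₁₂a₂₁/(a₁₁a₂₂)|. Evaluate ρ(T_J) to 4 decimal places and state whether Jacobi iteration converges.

0.3333

a₁₂a₂₁/(a₁₁a₂₂) = (6)·(1) / ((9)·(6)) = 0.111111
ρ = √|0.111111| = √0.111111 = 0.3333
ρ < 1, so Jacobi converges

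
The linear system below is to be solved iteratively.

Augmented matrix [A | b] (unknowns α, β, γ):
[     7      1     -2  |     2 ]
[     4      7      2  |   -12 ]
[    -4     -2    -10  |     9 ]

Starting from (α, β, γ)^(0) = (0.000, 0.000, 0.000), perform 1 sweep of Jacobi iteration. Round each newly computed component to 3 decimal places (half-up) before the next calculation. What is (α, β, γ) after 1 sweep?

Iteration 1:
  α = (2 - (1)·0.000 - (-2)·0.000) / (7) = 0.286
  β = (-12 - (4)·0.000 - (2)·0.000) / (7) = -1.714
  γ = (9 - (-4)·0.000 - (-2)·0.000) / (-10) = -0.900

(0.286, -1.714, -0.900)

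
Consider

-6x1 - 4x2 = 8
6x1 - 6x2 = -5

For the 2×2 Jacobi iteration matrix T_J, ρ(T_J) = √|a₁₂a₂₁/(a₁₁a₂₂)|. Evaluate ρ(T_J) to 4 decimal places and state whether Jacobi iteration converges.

a₁₂a₂₁/(a₁₁a₂₂) = (-4)·(6) / ((-6)·(-6)) = -0.666667
ρ = √|-0.666667| = √0.666667 = 0.8165
ρ < 1, so Jacobi converges

0.8165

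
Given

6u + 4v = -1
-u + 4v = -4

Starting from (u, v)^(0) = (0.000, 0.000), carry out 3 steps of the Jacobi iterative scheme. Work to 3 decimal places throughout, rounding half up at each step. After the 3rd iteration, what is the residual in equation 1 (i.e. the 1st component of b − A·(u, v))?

-0.668

Iteration 1:
  u = (-1 - (4)·0.000) / (6) = -0.167
  v = (-4 - (-1)·0.000) / (4) = -1.000
Iteration 2:
  u = (-1 - (4)·-1.000) / (6) = 0.500
  v = (-4 - (-1)·-0.167) / (4) = -1.042
Iteration 3:
  u = (-1 - (4)·-1.042) / (6) = 0.528
  v = (-4 - (-1)·0.500) / (4) = -0.875
Residual b − A·x = (-0.668, 0.028)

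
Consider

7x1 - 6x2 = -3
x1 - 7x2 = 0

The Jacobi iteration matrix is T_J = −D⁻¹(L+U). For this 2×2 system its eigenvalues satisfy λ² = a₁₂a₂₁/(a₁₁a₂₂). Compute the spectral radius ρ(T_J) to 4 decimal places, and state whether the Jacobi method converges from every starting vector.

0.3499

a₁₂a₂₁/(a₁₁a₂₂) = (-6)·(1) / ((7)·(-7)) = 0.122449
ρ = √|0.122449| = √0.122449 = 0.3499
ρ < 1, so Jacobi converges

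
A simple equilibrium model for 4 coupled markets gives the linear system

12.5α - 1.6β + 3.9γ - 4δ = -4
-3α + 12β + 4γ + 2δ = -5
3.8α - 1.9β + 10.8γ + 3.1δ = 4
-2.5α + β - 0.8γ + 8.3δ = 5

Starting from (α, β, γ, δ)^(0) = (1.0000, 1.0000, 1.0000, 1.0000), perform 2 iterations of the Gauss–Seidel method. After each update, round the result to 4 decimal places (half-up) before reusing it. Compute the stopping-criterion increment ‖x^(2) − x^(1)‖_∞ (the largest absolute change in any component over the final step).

0.3867

Iteration 1:
  α = (-4 - (-1.6)·1.0000 - (3.9)·1.0000 - (-4)·1.0000) / (12.5) = -0.1840
  β = (-5 - (-3)·-0.1840 - (4)·1.0000 - (2)·1.0000) / (12) = -0.9627
  γ = (4 - (3.8)·-0.1840 - (-1.9)·-0.9627 - (3.1)·1.0000) / (10.8) = -0.0213
  δ = (5 - (-2.5)·-0.1840 - (1)·-0.9627 - (-0.8)·-0.0213) / (8.3) = 0.6609
Iteration 2:
  α = (-4 - (-1.6)·-0.9627 - (3.9)·-0.0213 - (-4)·0.6609) / (12.5) = -0.2251
  β = (-5 - (-3)·-0.2251 - (4)·-0.0213 - (2)·0.6609) / (12) = -0.5760
  γ = (4 - (3.8)·-0.2251 - (-1.9)·-0.5760 - (3.1)·0.6609) / (10.8) = 0.1585
  δ = (5 - (-2.5)·-0.2251 - (1)·-0.5760 - (-0.8)·0.1585) / (8.3) = 0.6193
Change: (-0.0411, 0.3867, 0.1798, -0.0416) → max |·| = 0.3867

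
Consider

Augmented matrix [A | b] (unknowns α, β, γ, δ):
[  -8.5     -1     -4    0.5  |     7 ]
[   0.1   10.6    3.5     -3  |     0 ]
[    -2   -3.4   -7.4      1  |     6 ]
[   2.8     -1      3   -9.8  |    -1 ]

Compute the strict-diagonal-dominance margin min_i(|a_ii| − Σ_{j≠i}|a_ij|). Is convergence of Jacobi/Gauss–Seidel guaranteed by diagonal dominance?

row 1: |-8.5| − (1+4+0.5) = 3
row 2: |10.6| − (0.1+3.5+3) = 4
row 3: |-7.4| − (2+3.4+1) = 1
row 4: |-9.8| − (2.8+1+3) = 3
minimum over rows = 1 → strictly diagonally dominant (convergence guaranteed)

1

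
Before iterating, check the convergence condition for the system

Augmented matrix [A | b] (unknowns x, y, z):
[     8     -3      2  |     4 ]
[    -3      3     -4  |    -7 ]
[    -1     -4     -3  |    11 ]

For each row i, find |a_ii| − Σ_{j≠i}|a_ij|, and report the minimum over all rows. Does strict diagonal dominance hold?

-4

row 1: |8| − (3+2) = 3
row 2: |3| − (3+4) = -4
row 3: |-3| − (1+4) = -2
minimum over rows = -4 → not strictly diagonally dominant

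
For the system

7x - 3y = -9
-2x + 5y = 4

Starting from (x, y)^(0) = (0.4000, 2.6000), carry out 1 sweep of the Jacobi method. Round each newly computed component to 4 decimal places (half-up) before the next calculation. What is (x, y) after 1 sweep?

Iteration 1:
  x = (-9 - (-3)·2.6000) / (7) = -0.1714
  y = (4 - (-2)·0.4000) / (5) = 0.9600

(-0.1714, 0.9600)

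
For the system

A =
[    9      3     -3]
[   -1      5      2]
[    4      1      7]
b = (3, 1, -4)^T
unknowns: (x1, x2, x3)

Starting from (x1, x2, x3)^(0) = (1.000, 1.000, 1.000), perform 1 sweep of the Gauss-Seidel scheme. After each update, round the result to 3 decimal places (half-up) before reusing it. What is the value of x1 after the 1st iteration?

0.333

Iteration 1:
  x1 = (3 - (3)·1.000 - (-3)·1.000) / (9) = 0.333
  x2 = (1 - (-1)·0.333 - (2)·1.000) / (5) = -0.133
  x3 = (-4 - (4)·0.333 - (1)·-0.133) / (7) = -0.743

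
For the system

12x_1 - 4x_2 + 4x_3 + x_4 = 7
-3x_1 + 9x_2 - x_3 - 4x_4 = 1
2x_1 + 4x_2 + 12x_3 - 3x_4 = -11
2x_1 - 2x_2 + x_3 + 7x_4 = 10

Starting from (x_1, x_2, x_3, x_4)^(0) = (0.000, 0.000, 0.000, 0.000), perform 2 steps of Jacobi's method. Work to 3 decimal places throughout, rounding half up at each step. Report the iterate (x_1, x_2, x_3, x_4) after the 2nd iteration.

(0.807, 0.839, -0.694, 1.425)

Iteration 1:
  x_1 = (7 - (-4)·0.000 - (4)·0.000 - (1)·0.000) / (12) = 0.583
  x_2 = (1 - (-3)·0.000 - (-1)·0.000 - (-4)·0.000) / (9) = 0.111
  x_3 = (-11 - (2)·0.000 - (4)·0.000 - (-3)·0.000) / (12) = -0.917
  x_4 = (10 - (2)·0.000 - (-2)·0.000 - (1)·0.000) / (7) = 1.429
Iteration 2:
  x_1 = (7 - (-4)·0.111 - (4)·-0.917 - (1)·1.429) / (12) = 0.807
  x_2 = (1 - (-3)·0.583 - (-1)·-0.917 - (-4)·1.429) / (9) = 0.839
  x_3 = (-11 - (2)·0.583 - (4)·0.111 - (-3)·1.429) / (12) = -0.694
  x_4 = (10 - (2)·0.583 - (-2)·0.111 - (1)·-0.917) / (7) = 1.425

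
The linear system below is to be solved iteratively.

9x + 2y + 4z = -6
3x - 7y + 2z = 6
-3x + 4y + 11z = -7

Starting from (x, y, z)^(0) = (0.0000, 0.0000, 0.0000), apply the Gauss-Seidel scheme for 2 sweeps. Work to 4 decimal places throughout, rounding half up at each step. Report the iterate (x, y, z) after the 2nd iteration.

Iteration 1:
  x = (-6 - (2)·0.0000 - (4)·0.0000) / (9) = -0.6667
  y = (6 - (3)·-0.6667 - (2)·0.0000) / (-7) = -1.1429
  z = (-7 - (-3)·-0.6667 - (4)·-1.1429) / (11) = -0.4026
Iteration 2:
  x = (-6 - (2)·-1.1429 - (4)·-0.4026) / (9) = -0.2338
  y = (6 - (3)·-0.2338 - (2)·-0.4026) / (-7) = -1.0724
  z = (-7 - (-3)·-0.2338 - (4)·-1.0724) / (11) = -0.3102

(-0.2338, -1.0724, -0.3102)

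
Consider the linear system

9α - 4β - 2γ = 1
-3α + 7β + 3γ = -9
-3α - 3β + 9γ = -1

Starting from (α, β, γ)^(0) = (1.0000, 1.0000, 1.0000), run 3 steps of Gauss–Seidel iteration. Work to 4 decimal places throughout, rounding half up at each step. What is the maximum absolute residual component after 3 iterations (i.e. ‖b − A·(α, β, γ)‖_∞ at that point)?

0.6220

Iteration 1:
  α = (1 - (-4)·1.0000 - (-2)·1.0000) / (9) = 0.7778
  β = (-9 - (-3)·0.7778 - (3)·1.0000) / (7) = -1.3809
  γ = (-1 - (-3)·0.7778 - (-3)·-1.3809) / (9) = -0.3121
Iteration 2:
  α = (1 - (-4)·-1.3809 - (-2)·-0.3121) / (9) = -0.5720
  β = (-9 - (-3)·-0.5720 - (3)·-0.3121) / (7) = -1.3971
  γ = (-1 - (-3)·-0.5720 - (-3)·-1.3971) / (9) = -0.7675
Iteration 3:
  α = (1 - (-4)·-1.3971 - (-2)·-0.7675) / (9) = -0.6804
  β = (-9 - (-3)·-0.6804 - (3)·-0.7675) / (7) = -1.2484
  γ = (-1 - (-3)·-0.6804 - (-3)·-1.2484) / (9) = -0.7540
Residual b − A·x = (0.6220, -0.0404, -0.0004); ∞-norm = 0.6220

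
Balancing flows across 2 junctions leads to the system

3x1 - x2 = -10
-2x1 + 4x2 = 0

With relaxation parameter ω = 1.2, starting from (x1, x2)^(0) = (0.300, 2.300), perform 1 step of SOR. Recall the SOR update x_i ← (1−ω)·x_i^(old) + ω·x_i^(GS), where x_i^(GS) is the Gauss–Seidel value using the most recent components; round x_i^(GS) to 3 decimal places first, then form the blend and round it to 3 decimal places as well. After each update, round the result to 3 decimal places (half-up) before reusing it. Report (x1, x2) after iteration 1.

Iteration 1:
  x1: GS value = (-10 - (-1)·2.300) / (3) = -2.567;  x1 ← (1−ω)·0.300 + ω·-2.567 = -3.140
  x2: GS value = (0 - (-2)·-3.140) / (4) = -1.570;  x2 ← (1−ω)·2.300 + ω·-1.570 = -2.344

(-3.140, -2.344)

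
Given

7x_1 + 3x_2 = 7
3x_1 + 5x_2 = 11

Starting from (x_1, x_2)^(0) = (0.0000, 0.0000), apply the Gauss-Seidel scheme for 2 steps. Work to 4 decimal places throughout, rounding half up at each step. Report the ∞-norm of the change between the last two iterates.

0.6857

Iteration 1:
  x_1 = (7 - (3)·0.0000) / (7) = 1.0000
  x_2 = (11 - (3)·1.0000) / (5) = 1.6000
Iteration 2:
  x_1 = (7 - (3)·1.6000) / (7) = 0.3143
  x_2 = (11 - (3)·0.3143) / (5) = 2.0114
Change: (-0.6857, 0.4114) → max |·| = 0.6857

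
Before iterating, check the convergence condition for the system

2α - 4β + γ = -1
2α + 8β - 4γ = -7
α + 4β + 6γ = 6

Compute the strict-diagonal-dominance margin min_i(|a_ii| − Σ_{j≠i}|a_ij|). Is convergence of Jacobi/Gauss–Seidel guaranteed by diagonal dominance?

row 1: |2| − (4+1) = -3
row 2: |8| − (2+4) = 2
row 3: |6| − (1+4) = 1
minimum over rows = -3 → not strictly diagonally dominant

-3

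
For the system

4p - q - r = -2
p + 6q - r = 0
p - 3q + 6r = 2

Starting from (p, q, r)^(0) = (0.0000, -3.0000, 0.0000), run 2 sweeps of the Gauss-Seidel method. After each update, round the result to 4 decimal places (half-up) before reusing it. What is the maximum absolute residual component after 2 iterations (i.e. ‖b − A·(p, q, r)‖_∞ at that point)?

Iteration 1:
  p = (-2 - (-1)·-3.0000 - (-1)·0.0000) / (4) = -1.2500
  q = (0 - (1)·-1.2500 - (-1)·0.0000) / (6) = 0.2083
  r = (2 - (1)·-1.2500 - (-3)·0.2083) / (6) = 0.6458
Iteration 2:
  p = (-2 - (-1)·0.2083 - (-1)·0.6458) / (4) = -0.2865
  q = (0 - (1)·-0.2865 - (-1)·0.6458) / (6) = 0.1554
  r = (2 - (1)·-0.2865 - (-3)·0.1554) / (6) = 0.4588
Residual b − A·x = (-0.2398, -0.1871, -0.0001); ∞-norm = 0.2398

0.2398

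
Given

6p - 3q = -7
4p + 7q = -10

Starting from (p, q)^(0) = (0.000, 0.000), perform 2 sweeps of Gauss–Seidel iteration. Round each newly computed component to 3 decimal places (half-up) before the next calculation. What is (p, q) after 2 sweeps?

(-1.548, -0.544)

Iteration 1:
  p = (-7 - (-3)·0.000) / (6) = -1.167
  q = (-10 - (4)·-1.167) / (7) = -0.762
Iteration 2:
  p = (-7 - (-3)·-0.762) / (6) = -1.548
  q = (-10 - (4)·-1.548) / (7) = -0.544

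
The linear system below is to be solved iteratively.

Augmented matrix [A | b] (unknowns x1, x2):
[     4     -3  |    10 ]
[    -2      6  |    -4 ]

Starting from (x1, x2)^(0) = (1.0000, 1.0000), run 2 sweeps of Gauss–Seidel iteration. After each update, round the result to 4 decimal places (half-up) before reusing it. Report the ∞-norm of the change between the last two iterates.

0.4375

Iteration 1:
  x1 = (10 - (-3)·1.0000) / (4) = 3.2500
  x2 = (-4 - (-2)·3.2500) / (6) = 0.4167
Iteration 2:
  x1 = (10 - (-3)·0.4167) / (4) = 2.8125
  x2 = (-4 - (-2)·2.8125) / (6) = 0.2708
Change: (-0.4375, -0.1459) → max |·| = 0.4375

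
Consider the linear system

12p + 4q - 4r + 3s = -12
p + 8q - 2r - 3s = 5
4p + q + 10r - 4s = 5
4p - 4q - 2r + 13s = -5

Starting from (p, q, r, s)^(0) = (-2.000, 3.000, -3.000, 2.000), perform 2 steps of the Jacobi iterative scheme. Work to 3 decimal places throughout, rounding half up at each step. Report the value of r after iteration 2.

2.089

Iteration 1:
  p = (-12 - (4)·3.000 - (-4)·-3.000 - (3)·2.000) / (12) = -3.500
  q = (5 - (1)·-2.000 - (-2)·-3.000 - (-3)·2.000) / (8) = 0.875
  r = (5 - (4)·-2.000 - (1)·3.000 - (-4)·2.000) / (10) = 1.800
  s = (-5 - (4)·-2.000 - (-4)·3.000 - (-2)·-3.000) / (13) = 0.692
Iteration 2:
  p = (-12 - (4)·0.875 - (-4)·1.800 - (3)·0.692) / (12) = -0.865
  q = (5 - (1)·-3.500 - (-2)·1.800 - (-3)·0.692) / (8) = 1.772
  r = (5 - (4)·-3.500 - (1)·0.875 - (-4)·0.692) / (10) = 2.089
  s = (-5 - (4)·-3.500 - (-4)·0.875 - (-2)·1.800) / (13) = 1.238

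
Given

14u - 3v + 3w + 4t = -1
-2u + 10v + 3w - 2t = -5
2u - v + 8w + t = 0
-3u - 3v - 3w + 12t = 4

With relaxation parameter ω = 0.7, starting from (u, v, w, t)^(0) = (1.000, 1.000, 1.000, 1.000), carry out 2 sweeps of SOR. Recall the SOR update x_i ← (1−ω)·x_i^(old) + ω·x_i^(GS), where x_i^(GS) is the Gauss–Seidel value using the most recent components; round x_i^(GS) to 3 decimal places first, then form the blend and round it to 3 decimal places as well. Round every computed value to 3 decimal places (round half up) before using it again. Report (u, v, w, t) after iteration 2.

(-0.192, -0.373, 0.011, 0.303)

Iteration 1:
  u: GS value = (-1 - (-3)·1.000 - (3)·1.000 - (4)·1.000) / (14) = -0.357;  u ← (1−ω)·1.000 + ω·-0.357 = 0.050
  v: GS value = (-5 - (-2)·0.050 - (3)·1.000 - (-2)·1.000) / (10) = -0.590;  v ← (1−ω)·1.000 + ω·-0.590 = -0.113
  w: GS value = (0 - (2)·0.050 - (-1)·-0.113 - (1)·1.000) / (8) = -0.152;  w ← (1−ω)·1.000 + ω·-0.152 = 0.194
  t: GS value = (4 - (-3)·0.050 - (-3)·-0.113 - (-3)·0.194) / (12) = 0.366;  t ← (1−ω)·1.000 + ω·0.366 = 0.556
Iteration 2:
  u: GS value = (-1 - (-3)·-0.113 - (3)·0.194 - (4)·0.556) / (14) = -0.296;  u ← (1−ω)·0.050 + ω·-0.296 = -0.192
  v: GS value = (-5 - (-2)·-0.192 - (3)·0.194 - (-2)·0.556) / (10) = -0.485;  v ← (1−ω)·-0.113 + ω·-0.485 = -0.373
  w: GS value = (0 - (2)·-0.192 - (-1)·-0.373 - (1)·0.556) / (8) = -0.068;  w ← (1−ω)·0.194 + ω·-0.068 = 0.011
  t: GS value = (4 - (-3)·-0.192 - (-3)·-0.373 - (-3)·0.011) / (12) = 0.195;  t ← (1−ω)·0.556 + ω·0.195 = 0.303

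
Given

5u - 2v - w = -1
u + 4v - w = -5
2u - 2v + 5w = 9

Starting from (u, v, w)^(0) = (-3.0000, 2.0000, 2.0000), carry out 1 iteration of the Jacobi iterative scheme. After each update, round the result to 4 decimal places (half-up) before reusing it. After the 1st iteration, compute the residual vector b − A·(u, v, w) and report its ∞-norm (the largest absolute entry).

12.0000

Iteration 1:
  u = (-1 - (-2)·2.0000 - (-1)·2.0000) / (5) = 1.0000
  v = (-5 - (1)·-3.0000 - (-1)·2.0000) / (4) = 0.0000
  w = (9 - (2)·-3.0000 - (-2)·2.0000) / (5) = 3.8000
Residual b − A·x = (-2.2000, -2.2000, -12.0000); ∞-norm = 12.0000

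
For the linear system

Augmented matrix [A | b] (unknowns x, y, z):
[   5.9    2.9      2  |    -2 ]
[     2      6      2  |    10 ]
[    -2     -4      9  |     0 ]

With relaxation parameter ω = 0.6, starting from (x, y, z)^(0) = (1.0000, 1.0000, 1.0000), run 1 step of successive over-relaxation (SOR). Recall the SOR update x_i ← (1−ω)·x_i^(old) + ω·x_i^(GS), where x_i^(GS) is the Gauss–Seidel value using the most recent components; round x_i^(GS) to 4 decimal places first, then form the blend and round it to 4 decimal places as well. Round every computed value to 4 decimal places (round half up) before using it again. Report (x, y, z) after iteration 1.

(-0.3017, 1.2603, 0.6959)

Iteration 1:
  x: GS value = (-2 - (2.9)·1.0000 - (2)·1.0000) / (5.9) = -1.1695;  x ← (1−ω)·1.0000 + ω·-1.1695 = -0.3017
  y: GS value = (10 - (2)·-0.3017 - (2)·1.0000) / (6) = 1.4339;  y ← (1−ω)·1.0000 + ω·1.4339 = 1.2603
  z: GS value = (0 - (-2)·-0.3017 - (-4)·1.2603) / (9) = 0.4931;  z ← (1−ω)·1.0000 + ω·0.4931 = 0.6959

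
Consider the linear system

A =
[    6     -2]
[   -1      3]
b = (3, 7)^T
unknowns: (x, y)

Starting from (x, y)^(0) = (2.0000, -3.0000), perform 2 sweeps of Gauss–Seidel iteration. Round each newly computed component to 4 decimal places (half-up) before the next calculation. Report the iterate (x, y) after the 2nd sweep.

(1.2222, 2.7407)

Iteration 1:
  x = (3 - (-2)·-3.0000) / (6) = -0.5000
  y = (7 - (-1)·-0.5000) / (3) = 2.1667
Iteration 2:
  x = (3 - (-2)·2.1667) / (6) = 1.2222
  y = (7 - (-1)·1.2222) / (3) = 2.7407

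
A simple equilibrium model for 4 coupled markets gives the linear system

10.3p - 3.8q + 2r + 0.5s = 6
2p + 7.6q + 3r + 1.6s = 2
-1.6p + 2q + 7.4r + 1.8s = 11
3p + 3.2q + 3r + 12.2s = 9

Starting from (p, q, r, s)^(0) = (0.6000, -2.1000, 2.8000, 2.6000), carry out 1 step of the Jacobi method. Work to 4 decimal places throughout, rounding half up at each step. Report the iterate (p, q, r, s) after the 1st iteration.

(-0.8621, -1.5474, 1.5514, 0.4525)

Iteration 1:
  p = (6 - (-3.8)·-2.1000 - (2)·2.8000 - (0.5)·2.6000) / (10.3) = -0.8621
  q = (2 - (2)·0.6000 - (3)·2.8000 - (1.6)·2.6000) / (7.6) = -1.5474
  r = (11 - (-1.6)·0.6000 - (2)·-2.1000 - (1.8)·2.6000) / (7.4) = 1.5514
  s = (9 - (3)·0.6000 - (3.2)·-2.1000 - (3)·2.8000) / (12.2) = 0.4525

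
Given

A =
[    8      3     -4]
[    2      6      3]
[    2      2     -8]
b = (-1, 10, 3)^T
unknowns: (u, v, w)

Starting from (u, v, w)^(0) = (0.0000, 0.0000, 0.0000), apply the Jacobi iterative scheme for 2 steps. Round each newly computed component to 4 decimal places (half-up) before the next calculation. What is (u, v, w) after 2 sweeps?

(-0.9375, 1.8958, 0.0104)

Iteration 1:
  u = (-1 - (3)·0.0000 - (-4)·0.0000) / (8) = -0.1250
  v = (10 - (2)·0.0000 - (3)·0.0000) / (6) = 1.6667
  w = (3 - (2)·0.0000 - (2)·0.0000) / (-8) = -0.3750
Iteration 2:
  u = (-1 - (3)·1.6667 - (-4)·-0.3750) / (8) = -0.9375
  v = (10 - (2)·-0.1250 - (3)·-0.3750) / (6) = 1.8958
  w = (3 - (2)·-0.1250 - (2)·1.6667) / (-8) = 0.0104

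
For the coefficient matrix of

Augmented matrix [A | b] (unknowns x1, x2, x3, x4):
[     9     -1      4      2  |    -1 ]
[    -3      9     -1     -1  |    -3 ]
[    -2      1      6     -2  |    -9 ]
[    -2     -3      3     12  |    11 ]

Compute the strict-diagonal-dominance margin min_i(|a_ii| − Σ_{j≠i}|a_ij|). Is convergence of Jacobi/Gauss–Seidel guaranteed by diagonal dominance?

1

row 1: |9| − (1+4+2) = 2
row 2: |9| − (3+1+1) = 4
row 3: |6| − (2+1+2) = 1
row 4: |12| − (2+3+3) = 4
minimum over rows = 1 → strictly diagonally dominant (convergence guaranteed)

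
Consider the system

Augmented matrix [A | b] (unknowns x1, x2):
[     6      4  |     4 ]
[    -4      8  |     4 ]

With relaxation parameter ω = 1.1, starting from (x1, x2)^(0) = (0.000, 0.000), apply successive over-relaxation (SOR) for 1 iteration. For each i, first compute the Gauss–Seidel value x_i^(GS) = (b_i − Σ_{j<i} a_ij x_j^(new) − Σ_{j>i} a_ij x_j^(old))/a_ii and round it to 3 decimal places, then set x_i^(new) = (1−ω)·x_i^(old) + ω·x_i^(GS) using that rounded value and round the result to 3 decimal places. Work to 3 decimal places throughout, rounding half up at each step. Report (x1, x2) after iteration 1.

(0.734, 0.954)

Iteration 1:
  x1: GS value = (4 - (4)·0.000) / (6) = 0.667;  x1 ← (1−ω)·0.000 + ω·0.667 = 0.734
  x2: GS value = (4 - (-4)·0.734) / (8) = 0.867;  x2 ← (1−ω)·0.000 + ω·0.867 = 0.954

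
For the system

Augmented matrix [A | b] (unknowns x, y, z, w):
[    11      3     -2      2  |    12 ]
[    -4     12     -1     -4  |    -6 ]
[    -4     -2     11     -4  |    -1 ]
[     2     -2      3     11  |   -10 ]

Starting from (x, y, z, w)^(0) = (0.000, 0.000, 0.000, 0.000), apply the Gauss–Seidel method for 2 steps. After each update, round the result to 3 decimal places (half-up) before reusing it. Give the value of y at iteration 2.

Iteration 1:
  x = (12 - (3)·0.000 - (-2)·0.000 - (2)·0.000) / (11) = 1.091
  y = (-6 - (-4)·1.091 - (-1)·0.000 - (-4)·0.000) / (12) = -0.136
  z = (-1 - (-4)·1.091 - (-2)·-0.136 - (-4)·0.000) / (11) = 0.281
  w = (-10 - (2)·1.091 - (-2)·-0.136 - (3)·0.281) / (11) = -1.209
Iteration 2:
  x = (12 - (3)·-0.136 - (-2)·0.281 - (2)·-1.209) / (11) = 1.399
  y = (-6 - (-4)·1.399 - (-1)·0.281 - (-4)·-1.209) / (12) = -0.413
  z = (-1 - (-4)·1.399 - (-2)·-0.413 - (-4)·-1.209) / (11) = -0.097
  w = (-10 - (2)·1.399 - (-2)·-0.413 - (3)·-0.097) / (11) = -1.212

-0.413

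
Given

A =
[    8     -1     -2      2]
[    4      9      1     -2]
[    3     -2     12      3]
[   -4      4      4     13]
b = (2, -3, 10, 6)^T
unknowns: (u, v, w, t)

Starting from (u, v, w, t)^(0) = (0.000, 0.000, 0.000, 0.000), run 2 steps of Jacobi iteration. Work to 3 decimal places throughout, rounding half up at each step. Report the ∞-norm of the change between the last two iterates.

0.233

Iteration 1:
  u = (2 - (-1)·0.000 - (-2)·0.000 - (2)·0.000) / (8) = 0.250
  v = (-3 - (4)·0.000 - (1)·0.000 - (-2)·0.000) / (9) = -0.333
  w = (10 - (3)·0.000 - (-2)·0.000 - (3)·0.000) / (12) = 0.833
  t = (6 - (-4)·0.000 - (4)·0.000 - (4)·0.000) / (13) = 0.462
Iteration 2:
  u = (2 - (-1)·-0.333 - (-2)·0.833 - (2)·0.462) / (8) = 0.301
  v = (-3 - (4)·0.250 - (1)·0.833 - (-2)·0.462) / (9) = -0.434
  w = (10 - (3)·0.250 - (-2)·-0.333 - (3)·0.462) / (12) = 0.600
  t = (6 - (-4)·0.250 - (4)·-0.333 - (4)·0.833) / (13) = 0.385
Change: (0.051, -0.101, -0.233, -0.077) → max |·| = 0.233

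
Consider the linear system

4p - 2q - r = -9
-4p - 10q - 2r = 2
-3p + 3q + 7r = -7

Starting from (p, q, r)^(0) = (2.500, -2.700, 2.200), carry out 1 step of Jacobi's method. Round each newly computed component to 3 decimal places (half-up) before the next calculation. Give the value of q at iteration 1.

Iteration 1:
  p = (-9 - (-2)·-2.700 - (-1)·2.200) / (4) = -3.050
  q = (2 - (-4)·2.500 - (-2)·2.200) / (-10) = -1.640
  r = (-7 - (-3)·2.500 - (3)·-2.700) / (7) = 1.229

-1.640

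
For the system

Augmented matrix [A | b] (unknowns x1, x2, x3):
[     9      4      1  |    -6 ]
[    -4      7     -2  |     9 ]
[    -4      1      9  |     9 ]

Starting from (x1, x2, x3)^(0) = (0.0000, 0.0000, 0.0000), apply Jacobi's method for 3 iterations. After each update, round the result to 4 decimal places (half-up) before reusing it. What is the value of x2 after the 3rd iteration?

0.6750

Iteration 1:
  x1 = (-6 - (4)·0.0000 - (1)·0.0000) / (9) = -0.6667
  x2 = (9 - (-4)·0.0000 - (-2)·0.0000) / (7) = 1.2857
  x3 = (9 - (-4)·0.0000 - (1)·0.0000) / (9) = 1.0000
Iteration 2:
  x1 = (-6 - (4)·1.2857 - (1)·1.0000) / (9) = -1.3492
  x2 = (9 - (-4)·-0.6667 - (-2)·1.0000) / (7) = 1.1905
  x3 = (9 - (-4)·-0.6667 - (1)·1.2857) / (9) = 0.5608
Iteration 3:
  x1 = (-6 - (4)·1.1905 - (1)·0.5608) / (9) = -1.2581
  x2 = (9 - (-4)·-1.3492 - (-2)·0.5608) / (7) = 0.6750
  x3 = (9 - (-4)·-1.3492 - (1)·1.1905) / (9) = 0.2681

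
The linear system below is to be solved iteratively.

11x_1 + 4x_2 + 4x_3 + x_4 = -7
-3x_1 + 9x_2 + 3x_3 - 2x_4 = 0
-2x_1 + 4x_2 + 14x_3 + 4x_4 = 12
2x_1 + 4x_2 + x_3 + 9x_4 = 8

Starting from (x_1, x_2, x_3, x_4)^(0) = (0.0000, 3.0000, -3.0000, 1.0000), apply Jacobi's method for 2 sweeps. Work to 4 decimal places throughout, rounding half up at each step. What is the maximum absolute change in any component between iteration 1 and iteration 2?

Iteration 1:
  x_1 = (-7 - (4)·3.0000 - (4)·-3.0000 - (1)·1.0000) / (11) = -0.7273
  x_2 = (0 - (-3)·0.0000 - (3)·-3.0000 - (-2)·1.0000) / (9) = 1.2222
  x_3 = (12 - (-2)·0.0000 - (4)·3.0000 - (4)·1.0000) / (14) = -0.2857
  x_4 = (8 - (2)·0.0000 - (4)·3.0000 - (1)·-3.0000) / (9) = -0.1111
Iteration 2:
  x_1 = (-7 - (4)·1.2222 - (4)·-0.2857 - (1)·-0.1111) / (11) = -0.9668
  x_2 = (0 - (-3)·-0.7273 - (3)·-0.2857 - (-2)·-0.1111) / (9) = -0.1719
  x_3 = (12 - (-2)·-0.7273 - (4)·1.2222 - (4)·-0.1111) / (14) = 0.4358
  x_4 = (8 - (2)·-0.7273 - (4)·1.2222 - (1)·-0.2857) / (9) = 0.5391
Change: (-0.2395, -1.3941, 0.7215, 0.6502) → max |·| = 1.3941

1.3941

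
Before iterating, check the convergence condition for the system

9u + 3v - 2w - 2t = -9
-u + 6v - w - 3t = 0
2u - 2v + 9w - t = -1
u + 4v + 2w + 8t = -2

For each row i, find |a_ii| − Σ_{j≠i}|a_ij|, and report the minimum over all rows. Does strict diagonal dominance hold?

row 1: |9| − (3+2+2) = 2
row 2: |6| − (1+1+3) = 1
row 3: |9| − (2+2+1) = 4
row 4: |8| − (1+4+2) = 1
minimum over rows = 1 → strictly diagonally dominant (convergence guaranteed)

1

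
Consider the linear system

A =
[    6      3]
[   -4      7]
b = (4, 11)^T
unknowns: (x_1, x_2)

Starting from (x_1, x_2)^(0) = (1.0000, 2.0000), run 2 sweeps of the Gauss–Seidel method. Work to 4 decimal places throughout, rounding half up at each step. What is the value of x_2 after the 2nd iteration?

Iteration 1:
  x_1 = (4 - (3)·2.0000) / (6) = -0.3333
  x_2 = (11 - (-4)·-0.3333) / (7) = 1.3810
Iteration 2:
  x_1 = (4 - (3)·1.3810) / (6) = -0.0238
  x_2 = (11 - (-4)·-0.0238) / (7) = 1.5578

1.5578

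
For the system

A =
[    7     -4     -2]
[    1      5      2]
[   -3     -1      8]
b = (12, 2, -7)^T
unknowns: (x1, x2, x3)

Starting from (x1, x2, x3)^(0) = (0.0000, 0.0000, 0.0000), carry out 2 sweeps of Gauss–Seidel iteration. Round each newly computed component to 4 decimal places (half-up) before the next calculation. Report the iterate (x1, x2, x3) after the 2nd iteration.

Iteration 1:
  x1 = (12 - (-4)·0.0000 - (-2)·0.0000) / (7) = 1.7143
  x2 = (2 - (1)·1.7143 - (2)·0.0000) / (5) = 0.0571
  x3 = (-7 - (-3)·1.7143 - (-1)·0.0571) / (8) = -0.2250
Iteration 2:
  x1 = (12 - (-4)·0.0571 - (-2)·-0.2250) / (7) = 1.6826
  x2 = (2 - (1)·1.6826 - (2)·-0.2250) / (5) = 0.1535
  x3 = (-7 - (-3)·1.6826 - (-1)·0.1535) / (8) = -0.2248

(1.6826, 0.1535, -0.2248)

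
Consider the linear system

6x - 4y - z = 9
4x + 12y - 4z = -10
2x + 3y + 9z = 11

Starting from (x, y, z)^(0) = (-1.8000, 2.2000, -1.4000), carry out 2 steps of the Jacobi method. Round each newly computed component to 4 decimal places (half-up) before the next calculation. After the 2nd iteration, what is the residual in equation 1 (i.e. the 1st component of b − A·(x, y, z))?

-3.0332

Iteration 1:
  x = (9 - (-4)·2.2000 - (-1)·-1.4000) / (6) = 2.7333
  y = (-10 - (4)·-1.8000 - (-4)·-1.4000) / (12) = -0.7000
  z = (11 - (2)·-1.8000 - (3)·2.2000) / (9) = 0.8889
Iteration 2:
  x = (9 - (-4)·-0.7000 - (-1)·0.8889) / (6) = 1.1815
  y = (-10 - (4)·2.7333 - (-4)·0.8889) / (12) = -1.4481
  z = (11 - (2)·2.7333 - (3)·-0.7000) / (9) = 0.8482
Residual b − A·x = (-3.0332, 6.0440, 5.3475)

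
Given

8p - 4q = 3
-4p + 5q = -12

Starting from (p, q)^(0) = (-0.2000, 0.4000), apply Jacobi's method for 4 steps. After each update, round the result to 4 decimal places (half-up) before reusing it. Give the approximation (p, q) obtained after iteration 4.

Iteration 1:
  p = (3 - (-4)·0.4000) / (8) = 0.5750
  q = (-12 - (-4)·-0.2000) / (5) = -2.5600
Iteration 2:
  p = (3 - (-4)·-2.5600) / (8) = -0.9050
  q = (-12 - (-4)·0.5750) / (5) = -1.9400
Iteration 3:
  p = (3 - (-4)·-1.9400) / (8) = -0.5950
  q = (-12 - (-4)·-0.9050) / (5) = -3.1240
Iteration 4:
  p = (3 - (-4)·-3.1240) / (8) = -1.1870
  q = (-12 - (-4)·-0.5950) / (5) = -2.8760

(-1.1870, -2.8760)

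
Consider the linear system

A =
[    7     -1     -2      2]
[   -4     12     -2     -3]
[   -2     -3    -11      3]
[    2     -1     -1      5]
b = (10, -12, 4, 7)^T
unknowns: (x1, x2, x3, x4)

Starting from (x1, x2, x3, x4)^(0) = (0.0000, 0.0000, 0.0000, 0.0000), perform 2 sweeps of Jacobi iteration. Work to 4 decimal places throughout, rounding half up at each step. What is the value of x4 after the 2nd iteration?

0.5558

Iteration 1:
  x1 = (10 - (-1)·0.0000 - (-2)·0.0000 - (2)·0.0000) / (7) = 1.4286
  x2 = (-12 - (-4)·0.0000 - (-2)·0.0000 - (-3)·0.0000) / (12) = -1.0000
  x3 = (4 - (-2)·0.0000 - (-3)·0.0000 - (3)·0.0000) / (-11) = -0.3636
  x4 = (7 - (2)·0.0000 - (-1)·0.0000 - (-1)·0.0000) / (5) = 1.4000
Iteration 2:
  x1 = (10 - (-1)·-1.0000 - (-2)·-0.3636 - (2)·1.4000) / (7) = 0.7818
  x2 = (-12 - (-4)·1.4286 - (-2)·-0.3636 - (-3)·1.4000) / (12) = -0.2344
  x3 = (4 - (-2)·1.4286 - (-3)·-1.0000 - (3)·1.4000) / (-11) = 0.0312
  x4 = (7 - (2)·1.4286 - (-1)·-1.0000 - (-1)·-0.3636) / (5) = 0.5558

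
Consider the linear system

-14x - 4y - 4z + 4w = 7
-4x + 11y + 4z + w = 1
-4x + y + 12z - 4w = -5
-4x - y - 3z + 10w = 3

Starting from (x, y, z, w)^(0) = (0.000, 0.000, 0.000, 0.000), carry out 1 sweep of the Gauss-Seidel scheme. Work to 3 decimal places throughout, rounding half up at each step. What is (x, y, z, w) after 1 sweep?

Iteration 1:
  x = (7 - (-4)·0.000 - (-4)·0.000 - (4)·0.000) / (-14) = -0.500
  y = (1 - (-4)·-0.500 - (4)·0.000 - (1)·0.000) / (11) = -0.091
  z = (-5 - (-4)·-0.500 - (1)·-0.091 - (-4)·0.000) / (12) = -0.576
  w = (3 - (-4)·-0.500 - (-1)·-0.091 - (-3)·-0.576) / (10) = -0.082

(-0.500, -0.091, -0.576, -0.082)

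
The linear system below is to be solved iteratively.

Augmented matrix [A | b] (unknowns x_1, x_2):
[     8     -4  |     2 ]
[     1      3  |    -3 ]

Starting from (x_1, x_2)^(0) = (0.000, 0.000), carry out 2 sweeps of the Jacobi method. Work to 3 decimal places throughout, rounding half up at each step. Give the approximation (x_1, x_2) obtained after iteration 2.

Iteration 1:
  x_1 = (2 - (-4)·0.000) / (8) = 0.250
  x_2 = (-3 - (1)·0.000) / (3) = -1.000
Iteration 2:
  x_1 = (2 - (-4)·-1.000) / (8) = -0.250
  x_2 = (-3 - (1)·0.250) / (3) = -1.083

(-0.250, -1.083)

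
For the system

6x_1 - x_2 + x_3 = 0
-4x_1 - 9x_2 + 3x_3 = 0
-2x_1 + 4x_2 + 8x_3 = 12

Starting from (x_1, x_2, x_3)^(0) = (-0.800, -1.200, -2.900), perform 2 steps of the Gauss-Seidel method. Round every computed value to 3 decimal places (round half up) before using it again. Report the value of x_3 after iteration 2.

Iteration 1:
  x_1 = (0 - (-1)·-1.200 - (1)·-2.900) / (6) = 0.283
  x_2 = (0 - (-4)·0.283 - (3)·-2.900) / (-9) = -1.092
  x_3 = (12 - (-2)·0.283 - (4)·-1.092) / (8) = 2.117
Iteration 2:
  x_1 = (0 - (-1)·-1.092 - (1)·2.117) / (6) = -0.535
  x_2 = (0 - (-4)·-0.535 - (3)·2.117) / (-9) = 0.943
  x_3 = (12 - (-2)·-0.535 - (4)·0.943) / (8) = 0.895

0.895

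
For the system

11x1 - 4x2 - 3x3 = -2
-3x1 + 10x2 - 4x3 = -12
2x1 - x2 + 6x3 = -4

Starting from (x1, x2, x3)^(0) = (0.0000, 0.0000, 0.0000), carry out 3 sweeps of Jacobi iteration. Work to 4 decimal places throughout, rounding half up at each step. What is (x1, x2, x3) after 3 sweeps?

(-0.9548, -1.7624, -0.6535)

Iteration 1:
  x1 = (-2 - (-4)·0.0000 - (-3)·0.0000) / (11) = -0.1818
  x2 = (-12 - (-3)·0.0000 - (-4)·0.0000) / (10) = -1.2000
  x3 = (-4 - (2)·0.0000 - (-1)·0.0000) / (6) = -0.6667
Iteration 2:
  x1 = (-2 - (-4)·-1.2000 - (-3)·-0.6667) / (11) = -0.8000
  x2 = (-12 - (-3)·-0.1818 - (-4)·-0.6667) / (10) = -1.5212
  x3 = (-4 - (2)·-0.1818 - (-1)·-1.2000) / (6) = -0.8061
Iteration 3:
  x1 = (-2 - (-4)·-1.5212 - (-3)·-0.8061) / (11) = -0.9548
  x2 = (-12 - (-3)·-0.8000 - (-4)·-0.8061) / (10) = -1.7624
  x3 = (-4 - (2)·-0.8000 - (-1)·-1.5212) / (6) = -0.6535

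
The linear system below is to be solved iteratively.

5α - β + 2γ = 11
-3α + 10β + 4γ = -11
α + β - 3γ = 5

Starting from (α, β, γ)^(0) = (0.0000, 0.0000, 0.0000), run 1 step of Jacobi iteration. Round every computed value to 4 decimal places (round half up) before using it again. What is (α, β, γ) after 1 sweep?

Iteration 1:
  α = (11 - (-1)·0.0000 - (2)·0.0000) / (5) = 2.2000
  β = (-11 - (-3)·0.0000 - (4)·0.0000) / (10) = -1.1000
  γ = (5 - (1)·0.0000 - (1)·0.0000) / (-3) = -1.6667

(2.2000, -1.1000, -1.6667)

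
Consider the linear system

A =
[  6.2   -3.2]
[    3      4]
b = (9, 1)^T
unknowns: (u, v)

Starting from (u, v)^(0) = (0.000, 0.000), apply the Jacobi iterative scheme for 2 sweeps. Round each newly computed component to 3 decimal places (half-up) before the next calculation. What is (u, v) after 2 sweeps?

Iteration 1:
  u = (9 - (-3.2)·0.000) / (6.2) = 1.452
  v = (1 - (3)·0.000) / (4) = 0.250
Iteration 2:
  u = (9 - (-3.2)·0.250) / (6.2) = 1.581
  v = (1 - (3)·1.452) / (4) = -0.839

(1.581, -0.839)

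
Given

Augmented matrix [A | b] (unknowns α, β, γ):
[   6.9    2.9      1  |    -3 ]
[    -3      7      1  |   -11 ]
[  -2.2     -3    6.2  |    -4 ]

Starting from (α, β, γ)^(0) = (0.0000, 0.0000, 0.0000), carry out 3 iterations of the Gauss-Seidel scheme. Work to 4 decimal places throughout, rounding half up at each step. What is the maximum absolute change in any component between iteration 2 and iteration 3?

Iteration 1:
  α = (-3 - (2.9)·0.0000 - (1)·0.0000) / (6.9) = -0.4348
  β = (-11 - (-3)·-0.4348 - (1)·0.0000) / (7) = -1.7578
  γ = (-4 - (-2.2)·-0.4348 - (-3)·-1.7578) / (6.2) = -1.6500
Iteration 2:
  α = (-3 - (2.9)·-1.7578 - (1)·-1.6500) / (6.9) = 0.5431
  β = (-11 - (-3)·0.5431 - (1)·-1.6500) / (7) = -1.1030
  γ = (-4 - (-2.2)·0.5431 - (-3)·-1.1030) / (6.2) = -0.9862
Iteration 3:
  α = (-3 - (2.9)·-1.1030 - (1)·-0.9862) / (6.9) = 0.1717
  β = (-11 - (-3)·0.1717 - (1)·-0.9862) / (7) = -1.3570
  γ = (-4 - (-2.2)·0.1717 - (-3)·-1.3570) / (6.2) = -1.2408
Change: (-0.3714, -0.2540, -0.2546) → max |·| = 0.3714

0.3714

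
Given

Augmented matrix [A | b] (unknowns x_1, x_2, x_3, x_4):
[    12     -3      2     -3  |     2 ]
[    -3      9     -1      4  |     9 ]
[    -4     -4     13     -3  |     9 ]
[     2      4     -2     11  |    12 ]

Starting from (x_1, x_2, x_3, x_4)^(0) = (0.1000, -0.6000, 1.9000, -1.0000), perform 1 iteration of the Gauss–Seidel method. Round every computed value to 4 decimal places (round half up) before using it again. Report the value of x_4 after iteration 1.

0.7911

Iteration 1:
  x_1 = (2 - (-3)·-0.6000 - (2)·1.9000 - (-3)·-1.0000) / (12) = -0.5500
  x_2 = (9 - (-3)·-0.5500 - (-1)·1.9000 - (4)·-1.0000) / (9) = 1.4722
  x_3 = (9 - (-4)·-0.5500 - (-4)·1.4722 - (-3)·-1.0000) / (13) = 0.7453
  x_4 = (12 - (2)·-0.5500 - (4)·1.4722 - (-2)·0.7453) / (11) = 0.7911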